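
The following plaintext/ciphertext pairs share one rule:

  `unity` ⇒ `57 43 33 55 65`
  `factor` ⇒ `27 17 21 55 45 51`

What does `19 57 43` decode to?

bun

u(#21)→57 and n(#14)→43: differences scale by 2, so n = 2·pos + 15. The formula is n = 2×(alphabet index, a=1) + 15.
Decoding 19 57 43: 19→(19−15)÷2=2=b, 57→(57−15)÷2=21=u, 43→(43−15)÷2=14=n.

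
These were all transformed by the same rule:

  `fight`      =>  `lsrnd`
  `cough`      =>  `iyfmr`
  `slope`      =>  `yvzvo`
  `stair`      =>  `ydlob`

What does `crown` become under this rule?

Shifts by position in fight: pos 0: f→l (+6), pos 1: i→s (+10), pos 2: g→r (+11), pos 3: h→n (+6), pos 4: t→d (+10) — repeating every 3. The shifts repeat in a cycle of length 3: positions 0,1,… shift by +6, +10, +11, then the pattern repeats.
Applying it to crown: c+6=i, r+10=b, o+11=z, w+6=c, n+10=x.

ibzcx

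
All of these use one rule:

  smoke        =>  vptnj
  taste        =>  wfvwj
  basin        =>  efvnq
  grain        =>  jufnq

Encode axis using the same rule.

The shift depends on letter class: consonant s→v is +3, but vowel o→t is +5. Vowels shift forward by 5 and consonants shift forward by 3.
On axis: a(vowel)+5=f, x(cons)+3=a, i(vowel)+5=n, s(cons)+3=v.

fanv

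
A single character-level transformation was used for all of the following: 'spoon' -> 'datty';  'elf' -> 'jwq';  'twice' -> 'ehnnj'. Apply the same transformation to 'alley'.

The shift depends on letter class: consonant s→d is +11, but vowel o→t is +5. Two shifts are in play — +5 for a/e/i/o/u, +11 for every other letter.
On alley: a(vowel)+5=f, l(cons)+11=w, l(cons)+11=w, e(vowel)+5=j, y(cons)+11=j.

fwwjj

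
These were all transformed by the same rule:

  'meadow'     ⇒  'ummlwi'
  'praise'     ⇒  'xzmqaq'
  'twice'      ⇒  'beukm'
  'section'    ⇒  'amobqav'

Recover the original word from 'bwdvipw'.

Shifts by position in meadow: pos 0: m→u (+8), pos 1: e→m (+8), pos 2: a→m (+12), pos 3: d→l (+8), pos 4: o→w (+8), pos 5: w→i (+12) — repeating every 3. It's a Vigenère-style cipher with numeric key [8,8,12]: position i shifts by key[i mod 3].
Decoding bwdvipw: b−8=t, w−8=o, d−12=r, v−8=n, i−8=a, p−12=d, w−8=o.

tornado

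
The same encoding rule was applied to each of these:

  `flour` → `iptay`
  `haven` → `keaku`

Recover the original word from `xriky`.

In flour: f→i is +3, l→p is +4, o→t is +5, u→a is +6 — the shift increases by 1 each position. Each letter shifts forward by (position + 3), i.e. 3, 4, 5, … — the shift grows by one for each successive letter.
Reversing it on xriky: x−3=u, r−4=n, i−5=d, k−6=e, y−7=r.

under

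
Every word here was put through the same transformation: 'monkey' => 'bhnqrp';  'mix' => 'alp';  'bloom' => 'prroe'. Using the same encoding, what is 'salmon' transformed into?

The output letters match the input read backwards, each shifted +3: monkey reversed is yeknom. Read the word backwards and shift each letter +3.
Applying it to salmon: reverse → nomlas; then shift: n+3=q, o+3=r, m+3=p, l+3=o, a+3=d, s+3=v.

qrpodv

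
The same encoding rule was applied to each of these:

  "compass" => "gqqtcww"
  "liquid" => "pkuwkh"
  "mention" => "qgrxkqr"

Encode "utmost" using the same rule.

wxqqwx

Vowels shift forward by 2 and consonants shift forward by 4.
For utmost: u(vowel)+2=w, t(cons)+4=x, m(cons)+4=q, o(vowel)+2=q, s(cons)+4=w, t(cons)+4=x.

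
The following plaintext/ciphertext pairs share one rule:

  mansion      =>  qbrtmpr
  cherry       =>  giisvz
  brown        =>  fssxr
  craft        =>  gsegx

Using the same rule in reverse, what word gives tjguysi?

picture

Shifts by position in mansion: pos 0: m→q (+4), pos 1: a→b (+1), pos 2: n→r (+4), pos 3: s→t (+1) — repeating every 2. It's a Vigenère-style cipher with numeric key [4,1]: position i shifts by key[i mod 2].
Decoding tjguysi: t−4=p, j−1=i, g−4=c, u−1=t, y−4=u, s−1=r, i−4=e.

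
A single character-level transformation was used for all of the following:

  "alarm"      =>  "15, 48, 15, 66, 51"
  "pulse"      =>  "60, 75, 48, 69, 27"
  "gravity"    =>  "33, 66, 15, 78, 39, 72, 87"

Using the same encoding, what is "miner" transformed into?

51, 39, 54, 27, 66

The formula is n = 3×(alphabet index, a=1) + 12.
Applying it to miner: m=13→51, i=9→39, n=14→54, e=5→27, r=18→66.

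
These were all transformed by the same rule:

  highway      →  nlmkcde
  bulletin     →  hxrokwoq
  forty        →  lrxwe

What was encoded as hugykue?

Shifts by position in highway: pos 0: h→n (+6), pos 1: i→l (+3), pos 2: g→m (+6), pos 3: h→k (+3) — repeating every 2. A repeating key of period 2 is used — shifts +6, +3 over and over.
Undoing it on hugykue: h−6=b, u−3=r, g−6=a, y−3=v, k−6=e, u−3=r, e−6=y.

bravery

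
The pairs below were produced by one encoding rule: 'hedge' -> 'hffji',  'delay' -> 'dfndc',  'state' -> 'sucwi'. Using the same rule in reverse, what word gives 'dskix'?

In hedge: h→h is +0, e→f is +1, d→f is +2, g→j is +3 — the shift increases by 1 each position. The shift increases by 1 at each position, starting from +0: 0, 1, 2, ….
Decoding dskix: d−0=d, s−1=r, k−2=i, i−3=f, x−4=t.

drift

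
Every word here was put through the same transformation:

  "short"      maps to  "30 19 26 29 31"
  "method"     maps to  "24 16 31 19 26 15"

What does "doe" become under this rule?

15 26 16

s is letter #19 and maps to 30: an offset of 11. The number is (letter's place in the alphabet, a=1) + 11.
Applying it to doe: d=4→15, o=15→26, e=5→16.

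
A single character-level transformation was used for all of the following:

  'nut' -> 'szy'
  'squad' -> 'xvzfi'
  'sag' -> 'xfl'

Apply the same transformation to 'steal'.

Compare letters: n→s is +5, u→z is +5, t→y is +5 — a constant shift. Each letter is shifted forward by 5 in the alphabet (a Caesar shift of +5).
On steal: s+5=x, t+5=y, e+5=j, a+5=f, l+5=q.

xyjfq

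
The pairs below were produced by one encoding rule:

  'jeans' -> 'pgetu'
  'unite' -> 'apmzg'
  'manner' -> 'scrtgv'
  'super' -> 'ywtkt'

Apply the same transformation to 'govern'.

mqzktr

Shifts by position in jeans: pos 0: j→p (+6), pos 1: e→g (+2), pos 2: a→e (+4), pos 3: n→t (+6), pos 4: s→u (+2) — repeating every 3. A repeating key of period 3 is used — shifts +6, +2, +4 over and over.
For govern: g+6=m, o+2=q, v+4=z, e+6=k, r+2=t, n+4=r.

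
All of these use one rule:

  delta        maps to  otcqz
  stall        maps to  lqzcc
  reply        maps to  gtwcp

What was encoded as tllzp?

essay

d(3)→o(14) and e(4)→t(19) fit y≡5x+25 (mod 26); the inverse of 5 mod 26 is 21. This is an affine cipher: with a=0,…,z=25, each position x becomes (5x+25) mod 26.
Decoding tllzp: t(19)→21·(19−25)≡4=e; l(11)→21·(11−25)≡18=s; l(11)→21·(11−25)≡18=s; z(25)→21·(25−25)≡0=a; p(15)→21·(15−25)≡24=y (all mod 26).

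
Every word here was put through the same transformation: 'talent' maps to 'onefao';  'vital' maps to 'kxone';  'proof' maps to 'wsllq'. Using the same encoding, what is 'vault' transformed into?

t(19)→o(14) and a(0)→n(13) fit y≡11x+13 (mod 26); the inverse of 11 mod 26 is 19. Treating letters as 0–25, the rule is x ↦ 11x + 13 (mod 26).
For vault: v(21)→11·21+13≡10=k; a(0)→11·0+13≡13=n; u(20)→11·20+13≡25=z; l(11)→11·11+13≡4=e; t(19)→11·19+13≡14=o (all mod 26).

knzeo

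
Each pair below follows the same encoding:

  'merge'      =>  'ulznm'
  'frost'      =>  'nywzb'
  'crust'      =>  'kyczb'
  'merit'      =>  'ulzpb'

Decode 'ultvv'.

melon

The shifts repeat in a cycle of length 2: positions 0,1,… shift by +8, +7, then the pattern repeats.
Undoing it on ultvv: u−8=m, l−7=e, t−8=l, v−7=o, v−8=n.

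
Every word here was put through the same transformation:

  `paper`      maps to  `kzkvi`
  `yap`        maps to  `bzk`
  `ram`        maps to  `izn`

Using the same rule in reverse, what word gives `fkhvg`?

upset

Letters are reflected about the middle of the alphabet (position → 25−position): Atbash.
Decoding fkhvg: f↔u, k↔p, h↔s, v↔e, g↔t.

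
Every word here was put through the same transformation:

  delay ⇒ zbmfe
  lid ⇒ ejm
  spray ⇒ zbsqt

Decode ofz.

yen

The output letters match the input read backwards, each shifted +1: delay reversed is yaled. Two steps: reverse the string, then apply a Caesar shift of +1.
Decoding ofz: shift back: o−1=n, f−1=e, z−1=y → ney; then reverse → yen.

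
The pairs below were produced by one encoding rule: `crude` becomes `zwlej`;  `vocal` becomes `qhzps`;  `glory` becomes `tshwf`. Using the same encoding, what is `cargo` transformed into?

zpwth

c(2)→z(25) and r(17)→w(22) fit y≡5x+15 (mod 26); the inverse of 5 mod 26 is 21. Treating letters as 0–25, the rule is x ↦ 5x + 15 (mod 26).
Applying it to cargo: c(2)→5·2+15≡25=z; a(0)→5·0+15≡15=p; r(17)→5·17+15≡22=w; g(6)→5·6+15≡19=t; o(14)→5·14+15≡7=h (all mod 26).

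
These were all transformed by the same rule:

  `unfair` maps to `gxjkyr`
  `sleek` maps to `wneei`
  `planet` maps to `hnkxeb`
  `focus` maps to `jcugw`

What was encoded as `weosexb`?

segment

This is an affine cipher: with a=0,…,z=25, each position x becomes (5x+10) mod 26.
Decoding weosexb: w(22)→21·(22−10)≡18=s; e(4)→21·(4−10)≡4=e; o(14)→21·(14−10)≡6=g; s(18)→21·(18−10)≡12=m; e(4)→21·(4−10)≡4=e; x(23)→21·(23−10)≡13=n; b(1)→21·(1−10)≡19=t (all mod 26).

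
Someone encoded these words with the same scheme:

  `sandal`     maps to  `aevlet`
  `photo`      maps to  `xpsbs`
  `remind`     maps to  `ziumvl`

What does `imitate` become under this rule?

Two shifts are in play — +4 for a/e/i/o/u, +8 for every other letter.
On imitate: i(vowel)+4=m, m(cons)+8=u, i(vowel)+4=m, t(cons)+8=b, a(vowel)+4=e, t(cons)+8=b, e(vowel)+4=i.

mumbebi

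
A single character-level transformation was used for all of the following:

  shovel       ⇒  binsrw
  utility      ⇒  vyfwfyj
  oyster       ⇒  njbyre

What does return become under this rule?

Treating letters as 0–25, the rule is x ↦ 23x + 3 (mod 26).
On return: r(17)→23·17+3≡4=e; e(4)→23·4+3≡17=r; t(19)→23·19+3≡24=y; u(20)→23·20+3≡21=v; r(17)→23·17+3≡4=e; n(13)→23·13+3≡16=q (all mod 26).

eryveq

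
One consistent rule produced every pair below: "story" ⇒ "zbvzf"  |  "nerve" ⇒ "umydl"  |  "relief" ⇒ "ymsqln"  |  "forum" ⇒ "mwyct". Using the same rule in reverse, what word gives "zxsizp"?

splash

Shifts by position in story: pos 0: s→z (+7), pos 1: t→b (+8), pos 2: o→v (+7), pos 3: r→z (+8) — repeating every 2. It's a Vigenère-style cipher with numeric key [7,8]: position i shifts by key[i mod 2].
Undoing it on zxsizp: z−7=s, x−8=p, s−7=l, i−8=a, z−7=s, p−8=h.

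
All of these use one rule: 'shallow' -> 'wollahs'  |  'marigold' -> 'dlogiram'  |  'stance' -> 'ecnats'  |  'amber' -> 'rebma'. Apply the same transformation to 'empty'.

ytpme

It's just the letters in reverse order.
On empty: reverse → ytpme.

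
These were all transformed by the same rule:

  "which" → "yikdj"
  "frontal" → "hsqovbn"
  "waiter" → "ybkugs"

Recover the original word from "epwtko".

Shifts by position in which: pos 0: w→y (+2), pos 1: h→i (+1), pos 2: i→k (+2), pos 3: c→d (+1) — repeating every 2. It's a Vigenère-style cipher with numeric key [2,1]: position i shifts by key[i mod 2].
Decoding epwtko: e−2=c, p−1=o, w−2=u, t−1=s, k−2=i, o−1=n.

cousin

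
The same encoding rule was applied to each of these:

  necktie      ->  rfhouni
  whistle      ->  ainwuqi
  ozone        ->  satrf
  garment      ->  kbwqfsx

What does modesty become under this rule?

Shifts by position in necktie: pos 0: n→r (+4), pos 1: e→f (+1), pos 2: c→h (+5), pos 3: k→o (+4), pos 4: t→u (+1), pos 5: i→n (+5) — repeating every 3. A repeating key of period 3 is used — shifts +4, +1, +5 over and over.
On modesty: m+4=q, o+1=p, d+5=i, e+4=i, s+1=t, t+5=y, y+4=c.

qpiityc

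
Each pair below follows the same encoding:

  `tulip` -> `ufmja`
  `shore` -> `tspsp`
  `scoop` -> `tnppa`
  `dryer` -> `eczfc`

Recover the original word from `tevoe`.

stunt

The shifts repeat in a cycle of length 3: positions 0,1,… shift by +1, +11, +1, then the pattern repeats.
Reversing it on tevoe: t−1=s, e−11=t, v−1=u, o−1=n, e−11=t.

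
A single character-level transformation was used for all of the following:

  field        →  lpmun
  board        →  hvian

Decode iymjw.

In field: f→l is +6, i→p is +7, e→m is +8, l→u is +9 — the shift increases by 1 each position. Letter i (0-indexed) is shifted by i+6, so successive shifts are 6, 7, 8, ….
Decoding iymjw: i−6=c, y−7=r, m−8=e, j−9=a, w−10=m.

cream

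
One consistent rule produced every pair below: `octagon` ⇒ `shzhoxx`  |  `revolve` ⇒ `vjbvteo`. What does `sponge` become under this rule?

wuuuon

The shift increases by 1 at each position, starting from +4: 4, 5, 6, ….
For sponge: s+4=w, p+5=u, o+6=u, n+7=u, g+8=o, e+9=n.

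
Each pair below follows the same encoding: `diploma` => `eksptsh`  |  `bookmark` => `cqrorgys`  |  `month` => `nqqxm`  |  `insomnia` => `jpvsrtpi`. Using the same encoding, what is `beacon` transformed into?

In diploma: d→e is +1, i→k is +2, p→s is +3, l→p is +4 — the shift increases by 1 each position. Letter i (0-indexed) is shifted by i+1, so successive shifts are 1, 2, 3, ….
On beacon: b+1=c, e+2=g, a+3=d, c+4=g, o+5=t, n+6=t.

cgdgtt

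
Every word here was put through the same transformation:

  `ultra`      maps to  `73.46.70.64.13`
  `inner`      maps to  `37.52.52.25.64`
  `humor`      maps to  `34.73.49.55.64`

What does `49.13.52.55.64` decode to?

manor

u(#21)→73 and l(#12)→46: differences scale by 3, so n = 3·pos + 10. With a=1..z=26, the number is 3·pos + 10.
Reversing it on 49.13.52.55.64: 49→(49−10)÷3=13=m, 13→(13−10)÷3=1=a, 52→(52−10)÷3=14=n, 55→(55−10)÷3=15=o, 64→(64−10)÷3=18=r.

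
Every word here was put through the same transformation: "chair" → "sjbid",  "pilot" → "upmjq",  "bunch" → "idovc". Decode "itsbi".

harsh

The output letters match the input read backwards, each shifted +1: chair reversed is riahc. The word is reversed, then every letter is shifted forward by 1.
Undoing it on itsbi: shift back: i−1=h, t−1=s, s−1=r, b−1=a, i−1=h → hsrah; then reverse → harsh.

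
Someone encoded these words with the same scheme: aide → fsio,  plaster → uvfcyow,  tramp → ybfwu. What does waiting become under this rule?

Shifts by position in aide: pos 0: a→f (+5), pos 1: i→s (+10), pos 2: d→i (+5), pos 3: e→o (+10) — repeating every 2. The shifts repeat in a cycle of length 2: positions 0,1,… shift by +5, +10, then the pattern repeats.
For waiting: w+5=b, a+10=k, i+5=n, t+10=d, i+5=n, n+10=x, g+5=l.

bkndnxl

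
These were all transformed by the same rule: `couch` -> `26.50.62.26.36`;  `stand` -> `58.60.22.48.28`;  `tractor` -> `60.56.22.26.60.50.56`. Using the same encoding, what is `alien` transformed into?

22.44.38.30.48

The formula is n = 2×(alphabet index, a=1) + 20.
For alien: a=1→22, l=12→44, i=9→38, e=5→30, n=14→48.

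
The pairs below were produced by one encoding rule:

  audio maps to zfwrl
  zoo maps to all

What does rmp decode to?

ink

Each pair mirrors across the alphabet (a↔z, u↔f, d↔w): positions sum to 25. Letters are reflected about the middle of the alphabet (position → 25−position): Atbash.
Undoing it on rmp: r↔i, m↔n, p↔k.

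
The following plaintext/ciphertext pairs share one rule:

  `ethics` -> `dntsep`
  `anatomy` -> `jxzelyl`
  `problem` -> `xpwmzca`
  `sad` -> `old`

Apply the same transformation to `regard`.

Two steps: reverse the string, then apply a Caesar shift of +11.
Applying it to regard: reverse → drager; then shift: d+11=o, r+11=c, a+11=l, g+11=r, e+11=p, r+11=c.

oclrpc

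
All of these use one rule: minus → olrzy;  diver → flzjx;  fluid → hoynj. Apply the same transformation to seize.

uhmek

In minus: m→o is +2, i→l is +3, n→r is +4, u→z is +5 — the shift increases by 1 each position. Letter i (0-indexed) is shifted by i+2, so successive shifts are 2, 3, 4, ….
Applying it to seize: s+2=u, e+3=h, i+4=m, z+5=e, e+6=k.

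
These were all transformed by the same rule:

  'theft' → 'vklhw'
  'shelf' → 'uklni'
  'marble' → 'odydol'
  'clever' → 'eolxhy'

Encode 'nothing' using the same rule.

A repeating key of period 3 is used — shifts +2, +3, +7 over and over.
For nothing: n+2=p, o+3=r, t+7=a, h+2=j, i+3=l, n+7=u, g+2=i.

prajlui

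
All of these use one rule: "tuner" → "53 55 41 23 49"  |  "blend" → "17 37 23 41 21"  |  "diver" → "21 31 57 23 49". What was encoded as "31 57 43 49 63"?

t(#20)→53 and u(#21)→55: differences scale by 2, so n = 2·pos + 13. Each letter becomes 2×(its alphabet position, a=1..z=26) + 13.
Reversing it on 31 57 43 49 63: 31→(31−13)÷2=9=i, 57→(57−13)÷2=22=v, 43→(43−13)÷2=15=o, 49→(49−13)÷2=18=r, 63→(63−13)÷2=25=y.

ivory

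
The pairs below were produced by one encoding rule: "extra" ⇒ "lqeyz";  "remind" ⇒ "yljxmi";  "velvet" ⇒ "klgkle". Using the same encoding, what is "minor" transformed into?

jxmpy

e(4)→l(11) and x(23)→q(16) fit y≡3x+25 (mod 26); the inverse of 3 mod 26 is 9. Each letter's alphabet position (a=0..z=25) is mapped through 3·x+25 mod 26 — an affine cipher.
Applying it to minor: m(12)→3·12+25≡9=j; i(8)→3·8+25≡23=x; n(13)→3·13+25≡12=m; o(14)→3·14+25≡15=p; r(17)→3·17+25≡24=y (all mod 26).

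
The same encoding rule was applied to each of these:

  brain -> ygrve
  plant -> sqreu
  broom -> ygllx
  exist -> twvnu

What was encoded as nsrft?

space

b(1)→y(24) and r(17)→g(6) fit y≡7x+17 (mod 26); the inverse of 7 mod 26 is 15. Treating letters as 0–25, the rule is x ↦ 7x + 17 (mod 26).
Reversing it on nsrft: n(13)→15·(13−17)≡18=s; s(18)→15·(18−17)≡15=p; r(17)→15·(17−17)≡0=a; f(5)→15·(5−17)≡2=c; t(19)→15·(19−17)≡4=e (all mod 26).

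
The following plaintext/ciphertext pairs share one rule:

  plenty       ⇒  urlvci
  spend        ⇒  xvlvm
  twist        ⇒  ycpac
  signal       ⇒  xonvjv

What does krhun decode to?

In plenty: p→u is +5, l→r is +6, e→l is +7, n→v is +8 — the shift increases by 1 each position. The shift increases by 1 at each position, starting from +5: 5, 6, 7, ….
Undoing it on krhun: k−5=f, r−6=l, h−7=a, u−8=m, n−9=e.

flame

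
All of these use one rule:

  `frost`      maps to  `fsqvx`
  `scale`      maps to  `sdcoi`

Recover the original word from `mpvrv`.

In frost: f→f is +0, r→s is +1, o→q is +2, s→v is +3 — the shift increases by 1 each position. The shift increases by 1 at each position, starting from +0: 0, 1, 2, ….
Undoing it on mpvrv: m−0=m, p−1=o, v−2=t, r−3=o, v−4=r.

motor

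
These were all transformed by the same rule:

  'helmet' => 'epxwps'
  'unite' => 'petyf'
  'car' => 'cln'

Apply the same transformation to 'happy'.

The output letters match the input read backwards, each shifted +11: helmet reversed is temleh. Read the word backwards and shift each letter +11.
On happy: reverse → yppah; then shift: y+11=j, p+11=a, p+11=a, a+11=l, h+11=s.

jaals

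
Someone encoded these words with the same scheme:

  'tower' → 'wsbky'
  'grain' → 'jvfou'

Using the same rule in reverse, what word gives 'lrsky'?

inner

In tower: t→w is +3, o→s is +4, w→b is +5, e→k is +6 — the shift increases by 1 each position. The shift increases by 1 at each position, starting from +3: 3, 4, 5, ….
Undoing it on lrsky: l−3=i, r−4=n, s−5=n, k−6=e, y−7=r.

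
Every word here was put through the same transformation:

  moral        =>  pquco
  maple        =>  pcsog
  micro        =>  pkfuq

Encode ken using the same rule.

ngq

The shift depends on letter class: consonant m→p is +3, but vowel o→q is +2. Two shifts are in play — +2 for a/e/i/o/u, +3 for every other letter.
Applying it to ken: k(cons)+3=n, e(vowel)+2=g, n(cons)+3=q.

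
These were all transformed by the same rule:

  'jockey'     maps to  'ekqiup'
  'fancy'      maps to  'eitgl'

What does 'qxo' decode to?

Two steps: reverse the string, then apply a Caesar shift of +6.
Decoding qxo: shift back: q−6=k, x−6=r, o−6=i → kri; then reverse → irk.

irk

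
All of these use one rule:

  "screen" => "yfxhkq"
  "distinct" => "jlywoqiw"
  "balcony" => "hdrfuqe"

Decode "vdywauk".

pasture

Shifts by position in screen: pos 0: s→y (+6), pos 1: c→f (+3), pos 2: r→x (+6), pos 3: e→h (+3) — repeating every 2. The shifts repeat in a cycle of length 2: positions 0,1,… shift by +6, +3, then the pattern repeats.
Reversing it on vdywauk: v−6=p, d−3=a, y−6=s, w−3=t, a−6=u, u−3=r, k−6=e.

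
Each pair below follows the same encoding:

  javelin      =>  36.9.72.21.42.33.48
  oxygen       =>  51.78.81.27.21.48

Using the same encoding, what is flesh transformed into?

j(#10)→36 and a(#1)→9: differences scale by 3, so n = 3·pos + 6. With a=1..z=26, the number is 3·pos + 6.
Applying it to flesh: f=6→24, l=12→42, e=5→21, s=19→63, h=8→30.

24.42.21.63.30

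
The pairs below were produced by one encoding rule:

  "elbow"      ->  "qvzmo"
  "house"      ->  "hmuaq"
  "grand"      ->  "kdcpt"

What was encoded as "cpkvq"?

angle

e(4)→q(16) and l(11)→v(21) fit y≡23x+2 (mod 26); the inverse of 23 mod 26 is 17. Each letter's alphabet position (a=0..z=25) is mapped through 23·x+2 mod 26 — an affine cipher.
Undoing it on cpkvq: c(2)→17·(2−2)≡0=a; p(15)→17·(15−2)≡13=n; k(10)→17·(10−2)≡6=g; v(21)→17·(21−2)≡11=l; q(16)→17·(16−2)≡4=e (all mod 26).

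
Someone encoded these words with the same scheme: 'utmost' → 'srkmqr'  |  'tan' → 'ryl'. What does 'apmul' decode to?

Compare letters: u→s is +24, t→r is +24, m→k is +24 — a constant shift. Each letter is shifted forward by 24 in the alphabet (a Caesar shift of +24).
Reversing it on apmul: a−24=c, p−24=r, m−24=o, u−24=w, l−24=n.

crown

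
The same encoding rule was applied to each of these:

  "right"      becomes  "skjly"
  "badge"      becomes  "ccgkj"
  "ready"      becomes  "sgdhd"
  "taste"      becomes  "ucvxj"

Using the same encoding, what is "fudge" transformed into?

gwgkj

In right: r→s is +1, i→k is +2, g→j is +3, h→l is +4 — the shift increases by 1 each position. Each letter shifts forward by (position + 1), i.e. 1, 2, 3, … — the shift grows by one for each successive letter.
Applying it to fudge: f+1=g, u+2=w, d+3=g, g+4=k, e+5=j.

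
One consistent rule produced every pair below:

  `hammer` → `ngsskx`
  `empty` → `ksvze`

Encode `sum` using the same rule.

yas

Compare letters: h→n is +6, a→g is +6, m→s is +6 — a constant shift. It's a constant shift of +6 (ROT6).
On sum: s+6=y, u+6=a, m+6=s.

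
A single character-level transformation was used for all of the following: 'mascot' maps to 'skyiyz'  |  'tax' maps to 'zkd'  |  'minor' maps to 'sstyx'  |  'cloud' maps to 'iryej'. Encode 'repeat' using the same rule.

xovokz

The shift depends on letter class: consonant m→s is +6, but vowel a→k is +10. The rule splits by letter class: vowels +10, consonants +6.
For repeat: r(cons)+6=x, e(vowel)+10=o, p(cons)+6=v, e(vowel)+10=o, a(vowel)+10=k, t(cons)+6=z.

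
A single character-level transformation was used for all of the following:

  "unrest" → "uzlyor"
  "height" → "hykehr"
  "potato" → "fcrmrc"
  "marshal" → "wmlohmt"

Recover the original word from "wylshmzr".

Each letter's alphabet position (a=0..z=25) is mapped through 3·x+12 mod 26 — an affine cipher.
Reversing it on wylshmzr: w(22)→9·(22−12)≡12=m; y(24)→9·(24−12)≡4=e; l(11)→9·(11−12)≡17=r; s(18)→9·(18−12)≡2=c; h(7)→9·(7−12)≡7=h; m(12)→9·(12−12)≡0=a; z(25)→9·(25−12)≡13=n; r(17)→9·(17−12)≡19=t (all mod 26).

merchant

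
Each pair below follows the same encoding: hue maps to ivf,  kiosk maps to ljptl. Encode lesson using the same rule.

mfttpo

Compare letters: h→i is +1, u→v is +1, e→f is +1 — a constant shift. Each letter is shifted forward by 1 in the alphabet (a Caesar shift of +1).
Applying it to lesson: l+1=m, e+1=f, s+1=t, s+1=t, o+1=p, n+1=o.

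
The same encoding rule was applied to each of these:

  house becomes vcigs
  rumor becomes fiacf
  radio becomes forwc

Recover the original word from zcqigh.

Compare letters: h→v is +14, o→c is +14, u→i is +14 — a constant shift. Each letter is shifted forward by 14 in the alphabet (a Caesar shift of +14).
Decoding zcqigh: z−14=l, c−14=o, q−14=c, i−14=u, g−14=s, h−14=t.

locust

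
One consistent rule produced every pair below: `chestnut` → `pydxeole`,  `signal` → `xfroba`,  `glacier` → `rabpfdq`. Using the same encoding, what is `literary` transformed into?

c(2)→p(15) and h(7)→y(24) fit y≡7x+1 (mod 26); the inverse of 7 mod 26 is 15. This is an affine cipher: with a=0,…,z=25, each position x becomes (7x+1) mod 26.
For literary: l(11)→7·11+1≡0=a; i(8)→7·8+1≡5=f; t(19)→7·19+1≡4=e; e(4)→7·4+1≡3=d; r(17)→7·17+1≡16=q; a(0)→7·0+1≡1=b; r(17)→7·17+1≡16=q; y(24)→7·24+1≡13=n (all mod 26).

afedqbqn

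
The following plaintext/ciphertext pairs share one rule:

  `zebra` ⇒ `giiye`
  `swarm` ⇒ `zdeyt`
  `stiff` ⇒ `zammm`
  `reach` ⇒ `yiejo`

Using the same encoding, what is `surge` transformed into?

zyyni

Vowels shift forward by 4 and consonants shift forward by 7.
On surge: s(cons)+7=z, u(vowel)+4=y, r(cons)+7=y, g(cons)+7=n, e(vowel)+4=i.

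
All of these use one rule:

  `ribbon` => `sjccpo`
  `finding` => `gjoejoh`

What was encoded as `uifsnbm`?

thermal

Every letter moves 1 place later in the alphabet, wrapping around z→a.
Undoing it on uifsnbm: u−1=t, i−1=h, f−1=e, s−1=r, n−1=m, b−1=a, m−1=l.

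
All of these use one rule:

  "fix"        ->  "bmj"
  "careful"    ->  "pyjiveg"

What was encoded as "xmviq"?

The output letters match the input read backwards, each shifted +4: fix reversed is xif. Two steps: reverse the string, then apply a Caesar shift of +4.
Undoing it on xmviq: shift back: x−4=t, m−4=i, v−4=r, i−4=e, q−4=m → tirem; then reverse → merit.

merit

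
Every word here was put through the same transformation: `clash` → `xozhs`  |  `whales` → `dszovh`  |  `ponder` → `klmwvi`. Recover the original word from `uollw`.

flood

Each pair mirrors across the alphabet (c↔x, l↔o, a↔z): positions sum to 25. This is the alphabet-reversal cipher (Atbash): a becomes z, b becomes y, etc.
Reversing it on uollw: u↔f, o↔l, l↔o, l↔o, w↔d.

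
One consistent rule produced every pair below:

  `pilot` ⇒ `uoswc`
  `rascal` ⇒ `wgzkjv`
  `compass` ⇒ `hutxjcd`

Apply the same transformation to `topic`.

In pilot: p→u is +5, i→o is +6, l→s is +7, o→w is +8 — the shift increases by 1 each position. The shift increases by 1 at each position, starting from +5: 5, 6, 7, ….
For topic: t+5=y, o+6=u, p+7=w, i+8=q, c+9=l.

yuwql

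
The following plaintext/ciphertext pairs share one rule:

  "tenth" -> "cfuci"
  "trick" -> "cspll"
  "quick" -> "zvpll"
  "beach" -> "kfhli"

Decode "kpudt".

Shifts by position in tenth: pos 0: t→c (+9), pos 1: e→f (+1), pos 2: n→u (+7), pos 3: t→c (+9), pos 4: h→i (+1) — repeating every 3. The shifts repeat in a cycle of length 3: positions 0,1,… shift by +9, +1, +7, then the pattern repeats.
Reversing it on kpudt: k−9=b, p−1=o, u−7=n, d−9=u, t−1=s.

bonus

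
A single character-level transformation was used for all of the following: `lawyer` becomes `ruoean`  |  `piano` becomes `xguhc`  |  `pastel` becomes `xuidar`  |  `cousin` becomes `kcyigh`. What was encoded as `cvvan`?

l(11)→r(17) and a(0)→u(20) fit y≡21x+20 (mod 26); the inverse of 21 mod 26 is 5. This is an affine cipher: with a=0,…,z=25, each position x becomes (21x+20) mod 26.
Undoing it on cvvan: c(2)→5·(2−20)≡14=o; v(21)→5·(21−20)≡5=f; v(21)→5·(21−20)≡5=f; a(0)→5·(0−20)≡4=e; n(13)→5·(13−20)≡17=r (all mod 26).

offer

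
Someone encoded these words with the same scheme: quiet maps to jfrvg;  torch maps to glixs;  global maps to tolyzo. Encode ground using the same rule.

This is the alphabet-reversal cipher (Atbash): a becomes z, b becomes y, etc.
Applying it to ground: g↔t, r↔i, o↔l, u↔f, n↔m, d↔w.

tilfmw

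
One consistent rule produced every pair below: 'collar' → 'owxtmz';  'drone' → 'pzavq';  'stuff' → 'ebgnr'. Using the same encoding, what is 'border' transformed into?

Shifts by position in collar: pos 0: c→o (+12), pos 1: o→w (+8), pos 2: l→x (+12), pos 3: l→t (+8) — repeating every 2. It's a Vigenère-style cipher with numeric key [12,8]: position i shifts by key[i mod 2].
For border: b+12=n, o+8=w, r+12=d, d+8=l, e+12=q, r+8=z.

nwdlqz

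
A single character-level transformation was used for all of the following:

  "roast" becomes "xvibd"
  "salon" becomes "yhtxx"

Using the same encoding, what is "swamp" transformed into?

In roast: r→x is +6, o→v is +7, a→i is +8, s→b is +9 — the shift increases by 1 each position. Letter i (0-indexed) is shifted by i+6, so successive shifts are 6, 7, 8, ….
On swamp: s+6=y, w+7=d, a+8=i, m+9=v, p+10=z.

ydivz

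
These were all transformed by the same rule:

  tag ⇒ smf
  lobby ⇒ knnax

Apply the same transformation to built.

The output letters match the input read backwards, each shifted +12: tag reversed is gat. The word is reversed, then every letter is shifted forward by 12.
For built: reverse → tliub; then shift: t+12=f, l+12=x, i+12=u, u+12=g, b+12=n.

fxugn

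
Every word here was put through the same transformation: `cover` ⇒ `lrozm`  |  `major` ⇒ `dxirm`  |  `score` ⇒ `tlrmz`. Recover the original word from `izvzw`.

c(2)→l(11) and o(14)→r(17) fit y≡7x+23 (mod 26); the inverse of 7 mod 26 is 15. Treating letters as 0–25, the rule is x ↦ 7x + 23 (mod 26).
Undoing it on izvzw: i(8)→15·(8−23)≡9=j; z(25)→15·(25−23)≡4=e; v(21)→15·(21−23)≡22=w; z(25)→15·(25−23)≡4=e; w(22)→15·(22−23)≡11=l (all mod 26).

jewel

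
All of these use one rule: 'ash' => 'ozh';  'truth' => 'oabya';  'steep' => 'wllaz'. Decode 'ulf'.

yen

The output letters match the input read backwards, each shifted +7: ash reversed is hsa. The word is reversed, then every letter is shifted forward by 7.
Undoing it on ulf: shift back: u−7=n, l−7=e, f−7=y → ney; then reverse → yen.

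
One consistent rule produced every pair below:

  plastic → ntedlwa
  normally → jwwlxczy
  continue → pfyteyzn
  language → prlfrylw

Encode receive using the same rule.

Read the word backwards and shift each letter +11.
Applying it to receive: reverse → eviecer; then shift: e+11=p, v+11=g, i+11=t, e+11=p, c+11=n, e+11=p, r+11=c.

pgtpnpc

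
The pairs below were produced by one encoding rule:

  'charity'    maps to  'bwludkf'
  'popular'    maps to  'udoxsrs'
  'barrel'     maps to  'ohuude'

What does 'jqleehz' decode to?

webbing

The output letters match the input read backwards, each shifted +3: charity reversed is ytirahc. The word is reversed, then every letter is shifted forward by 3.
Reversing it on jqleehz: shift back: j−3=g, q−3=n, l−3=i, e−3=b, e−3=b, h−3=e, z−3=w → gnibbew; then reverse → webbing.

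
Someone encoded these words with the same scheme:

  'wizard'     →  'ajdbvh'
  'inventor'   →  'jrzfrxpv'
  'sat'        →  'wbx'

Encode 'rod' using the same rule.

vph

The shift depends on letter class: consonant w→a is +4, but vowel i→j is +1. Vowels shift forward by 1 and consonants shift forward by 4.
Applying it to rod: r(cons)+4=v, o(vowel)+1=p, d(cons)+4=h.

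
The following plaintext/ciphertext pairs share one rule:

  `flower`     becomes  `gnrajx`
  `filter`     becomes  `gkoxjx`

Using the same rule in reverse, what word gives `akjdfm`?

zigzag

In flower: f→g is +1, l→n is +2, o→r is +3, w→a is +4 — the shift increases by 1 each position. Each letter shifts forward by (position + 1), i.e. 1, 2, 3, … — the shift grows by one for each successive letter.
Reversing it on akjdfm: a−1=z, k−2=i, j−3=g, d−4=z, f−5=a, m−6=g.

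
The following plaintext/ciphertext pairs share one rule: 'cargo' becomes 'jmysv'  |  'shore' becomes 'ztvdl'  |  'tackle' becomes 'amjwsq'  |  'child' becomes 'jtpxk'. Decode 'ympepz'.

Shifts by position in cargo: pos 0: c→j (+7), pos 1: a→m (+12), pos 2: r→y (+7), pos 3: g→s (+12) — repeating every 2. A repeating key of period 2 is used — shifts +7, +12 over and over.
Undoing it on ympepz: y−7=r, m−12=a, p−7=i, e−12=s, p−7=i, z−12=n.

raisin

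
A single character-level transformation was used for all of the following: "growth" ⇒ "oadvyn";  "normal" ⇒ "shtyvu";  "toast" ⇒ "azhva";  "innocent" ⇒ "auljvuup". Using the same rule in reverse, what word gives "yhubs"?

Read the word backwards and shift each letter +7.
Undoing it on yhubs: shift back: y−7=r, h−7=a, u−7=n, b−7=u, s−7=l → ranul; then reverse → lunar.

lunar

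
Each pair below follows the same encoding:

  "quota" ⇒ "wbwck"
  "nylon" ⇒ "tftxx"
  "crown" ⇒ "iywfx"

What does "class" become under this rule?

isibc

The shift increases by 1 at each position, starting from +6: 6, 7, 8, ….
For class: c+6=i, l+7=s, a+8=i, s+9=b, s+10=c.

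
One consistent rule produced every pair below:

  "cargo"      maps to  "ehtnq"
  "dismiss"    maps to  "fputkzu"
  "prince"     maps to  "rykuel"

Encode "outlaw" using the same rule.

Shifts by position in cargo: pos 0: c→e (+2), pos 1: a→h (+7), pos 2: r→t (+2), pos 3: g→n (+7) — repeating every 2. It's a Vigenère-style cipher with numeric key [2,7]: position i shifts by key[i mod 2].
On outlaw: o+2=q, u+7=b, t+2=v, l+7=s, a+2=c, w+7=d.

qbvscd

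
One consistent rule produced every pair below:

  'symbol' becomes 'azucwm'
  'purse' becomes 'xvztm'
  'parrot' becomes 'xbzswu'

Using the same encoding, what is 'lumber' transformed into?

Shifts by position in symbol: pos 0: s→a (+8), pos 1: y→z (+1), pos 2: m→u (+8), pos 3: b→c (+1) — repeating every 2. It's a Vigenère-style cipher with numeric key [8,1]: position i shifts by key[i mod 2].
On lumber: l+8=t, u+1=v, m+8=u, b+1=c, e+8=m, r+1=s.

tvucms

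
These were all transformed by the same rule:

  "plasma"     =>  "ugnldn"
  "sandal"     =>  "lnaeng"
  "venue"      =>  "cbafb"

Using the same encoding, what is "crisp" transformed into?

p(15)→u(20) and l(11)→g(6) fit y≡23x+13 (mod 26); the inverse of 23 mod 26 is 17. This is an affine cipher: with a=0,…,z=25, each position x becomes (23x+13) mod 26.
On crisp: c(2)→23·2+13≡7=h; r(17)→23·17+13≡14=o; i(8)→23·8+13≡15=p; s(18)→23·18+13≡11=l; p(15)→23·15+13≡20=u (all mod 26).

hoplu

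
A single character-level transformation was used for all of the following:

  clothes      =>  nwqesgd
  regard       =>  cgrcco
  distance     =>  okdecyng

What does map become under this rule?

The shift depends on letter class: consonant c→n is +11, but vowel o→q is +2. Vowels shift forward by 2 and consonants shift forward by 11.
On map: m(cons)+11=x, a(vowel)+2=c, p(cons)+11=a.

xca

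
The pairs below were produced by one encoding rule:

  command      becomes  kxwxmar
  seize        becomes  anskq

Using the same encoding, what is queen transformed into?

ydopz

In command: c→k is +8, o→x is +9, m→w is +10, m→x is +11 — the shift increases by 1 each position. Letter i (0-indexed) is shifted by i+8, so successive shifts are 8, 9, 10, ….
For queen: q+8=y, u+9=d, e+10=o, e+11=p, n+12=z.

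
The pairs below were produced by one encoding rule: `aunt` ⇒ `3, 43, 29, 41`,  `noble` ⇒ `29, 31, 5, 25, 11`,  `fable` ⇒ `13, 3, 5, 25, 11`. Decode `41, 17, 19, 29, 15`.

thing

Each letter becomes 2×(its alphabet position, a=1..z=26) + 1.
Reversing it on 41, 17, 19, 29, 15: 41→(41−1)÷2=20=t, 17→(17−1)÷2=8=h, 19→(19−1)÷2=9=i, 29→(29−1)÷2=14=n, 15→(15−1)÷2=7=g.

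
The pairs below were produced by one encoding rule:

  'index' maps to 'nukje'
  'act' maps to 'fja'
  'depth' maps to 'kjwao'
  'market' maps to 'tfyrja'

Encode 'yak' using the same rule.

The shift depends on letter class: consonant n→u is +7, but vowel i→n is +5. The rule splits by letter class: vowels +5, consonants +7.
For yak: y(cons)+7=f, a(vowel)+5=f, k(cons)+7=r.

ffr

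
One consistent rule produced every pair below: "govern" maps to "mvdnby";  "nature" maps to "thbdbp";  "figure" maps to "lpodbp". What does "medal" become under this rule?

In govern: g→m is +6, o→v is +7, v→d is +8, e→n is +9 — the shift increases by 1 each position. The shift increases by 1 at each position, starting from +6: 6, 7, 8, ….
On medal: m+6=s, e+7=l, d+8=l, a+9=j, l+10=v.

slljv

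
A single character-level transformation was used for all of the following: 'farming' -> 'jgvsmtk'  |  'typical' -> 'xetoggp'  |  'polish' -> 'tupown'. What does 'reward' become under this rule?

Shifts by position in farming: pos 0: f→j (+4), pos 1: a→g (+6), pos 2: r→v (+4), pos 3: m→s (+6) — repeating every 2. It's a Vigenère-style cipher with numeric key [4,6]: position i shifts by key[i mod 2].
On reward: r+4=v, e+6=k, w+4=a, a+6=g, r+4=v, d+6=j.

vkagvj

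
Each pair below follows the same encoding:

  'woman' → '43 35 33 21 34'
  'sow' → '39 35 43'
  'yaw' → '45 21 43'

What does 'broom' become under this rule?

22 38 35 35 33

w is letter #23 and maps to 43: an offset of 20. The number is (letter's place in the alphabet, a=1) + 20.
On broom: b=2→22, r=18→38, o=15→35, o=15→35, m=13→33.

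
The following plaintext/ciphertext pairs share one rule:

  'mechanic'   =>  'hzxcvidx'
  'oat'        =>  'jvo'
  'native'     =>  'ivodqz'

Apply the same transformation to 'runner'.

mpiizm

Compare letters: m→h is +21, e→z is +21, c→x is +21 — a constant shift. Every letter moves 21 places later in the alphabet, wrapping around z→a.
On runner: r+21=m, u+21=p, n+21=i, n+21=i, e+21=z, r+21=m.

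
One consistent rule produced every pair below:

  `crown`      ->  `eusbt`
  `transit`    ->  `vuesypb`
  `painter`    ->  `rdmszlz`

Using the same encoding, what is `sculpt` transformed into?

ufyqva

In crown: c→e is +2, r→u is +3, o→s is +4, w→b is +5 — the shift increases by 1 each position. The shift increases by 1 at each position, starting from +2: 2, 3, 4, ….
Applying it to sculpt: s+2=u, c+3=f, u+4=y, l+5=q, p+6=v, t+7=a.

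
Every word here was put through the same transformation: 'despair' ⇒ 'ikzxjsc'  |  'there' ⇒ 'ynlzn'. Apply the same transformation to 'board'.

guhzm

Letter i (0-indexed) is shifted by i+5, so successive shifts are 5, 6, 7, ….
For board: b+5=g, o+6=u, a+7=h, r+8=z, d+9=m.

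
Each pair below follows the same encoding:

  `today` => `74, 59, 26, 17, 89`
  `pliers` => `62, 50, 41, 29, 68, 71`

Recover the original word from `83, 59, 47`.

wok

With a=1..z=26, the number is 3·pos + 14.
Reversing it on 83, 59, 47: 83→(83−14)÷3=23=w, 59→(59−14)÷3=15=o, 47→(47−14)÷3=11=k.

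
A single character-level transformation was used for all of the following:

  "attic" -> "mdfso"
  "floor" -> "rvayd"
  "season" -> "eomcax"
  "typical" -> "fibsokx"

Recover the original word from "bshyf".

Shifts by position in attic: pos 0: a→m (+12), pos 1: t→d (+10), pos 2: t→f (+12), pos 3: i→s (+10) — repeating every 2. A repeating key of period 2 is used — shifts +12, +10 over and over.
Undoing it on bshyf: b−12=p, s−10=i, h−12=v, y−10=o, f−12=t.

pivot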